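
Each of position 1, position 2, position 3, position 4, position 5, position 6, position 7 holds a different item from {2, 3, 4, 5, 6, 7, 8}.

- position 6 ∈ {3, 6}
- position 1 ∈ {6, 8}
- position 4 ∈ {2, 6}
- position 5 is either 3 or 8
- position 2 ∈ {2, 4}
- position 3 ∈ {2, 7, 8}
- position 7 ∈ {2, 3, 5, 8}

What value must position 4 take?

2

Among the 7 variables, 4 fits only position 2 (and all 7 values in {2, 3, 4, 5, 6, 7, 8} must be used), so position 2 = 4.
Among the 6 still-open variables, 5 fits only position 7 (and all 6 values in {2, 3, 5, 6, 7, 8} must be used), so position 7 = 5.
The 5 still-open variables together cover exactly {2, 3, 6, 7, 8} — 5 values for 5 variables — and 7 appears only in position 3's list, so position 3 = 7.
The 4 still-open variables together cover exactly {2, 3, 6, 8} — 4 values for 4 variables — and 2 appears only in position 4's list, so position 4 = 2.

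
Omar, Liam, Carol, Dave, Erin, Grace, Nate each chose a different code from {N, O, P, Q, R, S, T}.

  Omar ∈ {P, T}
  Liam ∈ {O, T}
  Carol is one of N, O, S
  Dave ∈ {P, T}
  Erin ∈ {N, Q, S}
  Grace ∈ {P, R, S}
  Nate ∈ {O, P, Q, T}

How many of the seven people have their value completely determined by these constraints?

3

The 7 variables together cover exactly {N, O, P, Q, R, S, T} — 7 values for 7 variables — and R appears only in Grace's list, so Grace = R.
Omar and Dave between them cover only {P, T} — a naked pair. Remove those values from Liam, Nate.
That leaves Liam = O. Eliminate O elsewhere: Carol, Nate.
That leaves Nate = Q. Strike Q from Erin.
Determined: Liam=O, Grace=R, Nate=Q. The other people each still have more than one consistent value. That makes 3.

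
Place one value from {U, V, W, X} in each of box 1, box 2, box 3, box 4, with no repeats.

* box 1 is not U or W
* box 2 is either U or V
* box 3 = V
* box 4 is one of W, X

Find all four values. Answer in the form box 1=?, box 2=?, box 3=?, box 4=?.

box 3's domain is down to {V}, so box 3 = V. Eliminate V elsewhere: box 1, box 2.
box 1's domain is down to {X}, so box 1 = X. Strike X from box 4.
box 2 must be U (only option left).
box 4's domain is down to {W}, so box 4 = W.

box 1=X, box 2=U, box 3=V, box 4=W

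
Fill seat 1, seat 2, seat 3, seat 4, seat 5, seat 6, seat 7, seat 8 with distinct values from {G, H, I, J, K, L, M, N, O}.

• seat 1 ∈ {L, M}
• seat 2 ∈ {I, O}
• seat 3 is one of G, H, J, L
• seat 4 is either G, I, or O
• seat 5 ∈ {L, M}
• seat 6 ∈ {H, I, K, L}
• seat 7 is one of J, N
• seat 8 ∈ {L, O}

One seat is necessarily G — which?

seat 4

The 2 variables seat 1 and seat 5 are confined to {L, M}, which locks those values in; drop them from seat 3, seat 6, seat 8.
seat 8 must be O (only option left). Strike O from seat 2, seat 4.
seat 2 has just one choice, so seat 2 = I. Remove I from seat 4, seat 6.
So G goes to seat 4.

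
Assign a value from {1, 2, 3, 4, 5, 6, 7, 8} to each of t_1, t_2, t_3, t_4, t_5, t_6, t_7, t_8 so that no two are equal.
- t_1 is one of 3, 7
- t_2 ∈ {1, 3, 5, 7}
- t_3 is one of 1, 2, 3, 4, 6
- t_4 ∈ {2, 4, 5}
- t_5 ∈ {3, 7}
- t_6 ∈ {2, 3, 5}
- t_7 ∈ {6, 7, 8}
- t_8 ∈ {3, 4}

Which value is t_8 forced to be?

The 8 variables together cover exactly {1, 2, 3, 4, 5, 6, 7, 8} — 8 values for 8 variables — and 8 appears only in t_7's list, so t_7 = 8.
The 7 still-open variables draw from only 7 values {1, 2, 3, 4, 5, 6, 7}, so each is used; only t_3 can be 6, hence t_3 = 6.
Among the 6 still-open variables, 1 fits only t_2 (and all 6 values in {1, 2, 3, 4, 5, 7} must be used), so t_2 = 1.
The 2 variables t_1 and t_5 are confined to {3, 7}, which locks those values in; drop them from t_6, t_8.
So t_8 = 4.

4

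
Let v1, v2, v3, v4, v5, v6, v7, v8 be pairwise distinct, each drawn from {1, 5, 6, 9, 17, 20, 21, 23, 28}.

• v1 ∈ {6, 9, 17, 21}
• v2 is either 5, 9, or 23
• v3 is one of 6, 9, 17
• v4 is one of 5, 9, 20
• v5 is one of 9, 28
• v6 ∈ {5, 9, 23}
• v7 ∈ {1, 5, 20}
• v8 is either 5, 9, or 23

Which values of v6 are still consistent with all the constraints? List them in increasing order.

5, 9, 23

v2, v6, v8 share exactly the 3 values {5, 9, 23}; by pigeonhole those values go to them, so strike 5, 9, 23 from v1, v3, v4, v5, v7.
v4 must be 20 (only option left). Eliminate 20 elsewhere: v7.
That leaves v5 = 28.
v7 has just one choice, so v7 = 1.
No further eliminations apply; v6 can still be any of 5, 9, 23.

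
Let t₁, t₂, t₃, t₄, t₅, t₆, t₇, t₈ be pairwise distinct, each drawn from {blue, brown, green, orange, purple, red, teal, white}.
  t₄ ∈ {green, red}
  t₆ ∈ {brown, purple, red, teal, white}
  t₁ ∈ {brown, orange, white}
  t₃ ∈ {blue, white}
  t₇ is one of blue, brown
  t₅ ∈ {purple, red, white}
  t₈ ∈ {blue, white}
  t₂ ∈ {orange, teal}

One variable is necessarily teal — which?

Among the 8 variables, green fits only t₄ (and all 8 values in {blue, brown, green, orange, purple, red, teal, white} must be used), so t₄ = green.
t₃ and t₈ between them cover only {blue, white} — a naked pair. Remove those values from t₁, t₅, t₆, t₇.
t₇ must be brown (only option left). Remove brown from t₁, t₆.
t₁ has just one choice, so t₁ = orange. Eliminate orange elsewhere: t₂.
So teal goes to t₂.

t₂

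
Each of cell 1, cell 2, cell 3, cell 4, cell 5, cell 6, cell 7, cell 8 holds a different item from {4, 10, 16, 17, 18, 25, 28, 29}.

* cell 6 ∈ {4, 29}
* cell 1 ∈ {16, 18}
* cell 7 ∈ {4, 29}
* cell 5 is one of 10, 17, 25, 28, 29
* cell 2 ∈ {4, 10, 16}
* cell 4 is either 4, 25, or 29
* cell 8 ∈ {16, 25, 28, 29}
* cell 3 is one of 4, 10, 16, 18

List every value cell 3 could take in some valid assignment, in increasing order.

10, 16, 18

The 8 variables draw from only 8 values {4, 10, 16, 17, 18, 25, 28, 29}, so each is used; only cell 5 can be 17, hence cell 5 = 17.
The 7 still-open variables draw from only 7 values {4, 10, 16, 18, 25, 28, 29}, so each is used; only cell 8 can be 28, hence cell 8 = 28.
Among the 6 still-open variables, 25 fits only cell 4 (and all 6 values in {4, 10, 16, 18, 25, 29} must be used), so cell 4 = 25.
cell 6 and cell 7 share exactly the 2 values {4, 29}; by pigeonhole those values go to them, so strike 4, 29 from cell 2, cell 3.
No further eliminations apply; cell 3 can still be any of 10, 16, 18.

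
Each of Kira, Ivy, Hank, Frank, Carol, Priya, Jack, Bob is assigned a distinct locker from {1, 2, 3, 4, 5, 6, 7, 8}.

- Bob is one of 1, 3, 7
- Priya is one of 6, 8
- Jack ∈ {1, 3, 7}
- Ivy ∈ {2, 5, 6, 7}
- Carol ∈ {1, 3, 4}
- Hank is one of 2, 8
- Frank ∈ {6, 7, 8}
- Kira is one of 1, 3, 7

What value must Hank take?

2

Among the 8 variables, 4 fits only Carol (and all 8 values in {1, 2, 3, 4, 5, 6, 7, 8} must be used), so Carol = 4.
Among the 7 still-open variables, 5 fits only Ivy (and all 7 values in {1, 2, 3, 5, 6, 7, 8} must be used), so Ivy = 5.
Among the 6 still-open variables, 2 fits only Hank (and all 6 values in {1, 2, 3, 6, 7, 8} must be used), so Hank = 2.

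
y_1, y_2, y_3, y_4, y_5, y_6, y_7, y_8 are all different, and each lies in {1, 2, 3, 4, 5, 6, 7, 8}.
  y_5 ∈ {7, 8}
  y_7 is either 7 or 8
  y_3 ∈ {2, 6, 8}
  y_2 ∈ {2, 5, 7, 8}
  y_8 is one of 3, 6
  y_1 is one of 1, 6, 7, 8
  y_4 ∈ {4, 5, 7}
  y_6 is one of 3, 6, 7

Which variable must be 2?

y_3

The 8 variables draw from only 8 values {1, 2, 3, 4, 5, 6, 7, 8}, so each is used; only y_1 can be 1, hence y_1 = 1.
Among the 7 still-open variables, 4 fits only y_4 (and all 7 values in {2, 3, 4, 5, 6, 7, 8} must be used), so y_4 = 4.
The 6 still-open variables draw from only 6 values {2, 3, 5, 6, 7, 8}, so each is used; only y_2 can be 5, hence y_2 = 5.
Among the 5 still-open variables, 2 fits only y_3 (and all 5 values in {2, 3, 6, 7, 8} must be used), so y_3 = 2.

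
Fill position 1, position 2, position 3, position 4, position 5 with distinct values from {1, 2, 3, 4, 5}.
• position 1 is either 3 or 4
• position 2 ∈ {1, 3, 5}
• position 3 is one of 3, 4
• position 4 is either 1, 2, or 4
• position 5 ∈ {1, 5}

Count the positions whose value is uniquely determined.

1

Among the 5 variables, 2 fits only position 4 (and all 5 values in {1, 2, 3, 4, 5} must be used), so position 4 = 2.
position 1 and position 3 share exactly the 2 values {3, 4}; by pigeonhole those values go to them, so strike 3, 4 from position 2.
Determined: position 4=2. The other positions each still have more than one consistent value. That makes 1.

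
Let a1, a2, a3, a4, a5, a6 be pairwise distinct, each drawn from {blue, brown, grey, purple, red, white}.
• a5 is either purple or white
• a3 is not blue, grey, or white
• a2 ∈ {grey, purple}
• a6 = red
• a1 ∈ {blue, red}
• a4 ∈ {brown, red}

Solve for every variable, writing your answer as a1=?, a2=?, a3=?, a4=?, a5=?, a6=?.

a6 must be red (only option left). Strike red from a1, a3, a4.
That leaves a1 = blue.
a4 has just one choice, so a4 = brown. Strike brown from a3.
a3's domain is down to {purple}, so a3 = purple. So a2, a5 can't be purple.
That leaves a5 = white.
a2's domain is down to {grey}, so a2 = grey.

a1=blue, a2=grey, a3=purple, a4=brown, a5=white, a6=red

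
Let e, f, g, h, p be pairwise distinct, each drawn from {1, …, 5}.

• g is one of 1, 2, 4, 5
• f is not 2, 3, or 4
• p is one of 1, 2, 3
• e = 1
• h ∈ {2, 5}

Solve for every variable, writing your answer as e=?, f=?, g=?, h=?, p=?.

e must be 1 (only option left). So f, g, p can't be 1.
f has just one choice, so f = 5. Remove 5 from g, h.
h has just one choice, so h = 2. So g, p can't be 2.
p has just one choice, so p = 3.
That leaves g = 4.

e=1, f=5, g=4, h=2, p=3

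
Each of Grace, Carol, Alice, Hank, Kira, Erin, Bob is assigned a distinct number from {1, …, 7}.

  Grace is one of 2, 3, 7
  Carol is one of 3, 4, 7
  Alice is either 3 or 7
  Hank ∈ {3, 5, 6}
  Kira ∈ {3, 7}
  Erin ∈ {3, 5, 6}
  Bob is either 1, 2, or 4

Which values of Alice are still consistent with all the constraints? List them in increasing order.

Among the 7 variables, 1 fits only Bob (and all 7 values in {1, 2, 3, 4, 5, 6, 7} must be used), so Bob = 1.
The 6 still-open variables together cover exactly {2, 3, 4, 5, 6, 7} — 6 values for 6 variables — and 2 appears only in Grace's list, so Grace = 2.
Among the 5 still-open variables, 4 fits only Carol (and all 5 values in {3, 4, 5, 6, 7} must be used), so Carol = 4.
Alice and Kira share exactly the 2 values {3, 7}; by pigeonhole those values go to them, so strike 3, 7 from Hank, Erin.
No further eliminations apply; Alice can still be any of 3, 7.

3, 7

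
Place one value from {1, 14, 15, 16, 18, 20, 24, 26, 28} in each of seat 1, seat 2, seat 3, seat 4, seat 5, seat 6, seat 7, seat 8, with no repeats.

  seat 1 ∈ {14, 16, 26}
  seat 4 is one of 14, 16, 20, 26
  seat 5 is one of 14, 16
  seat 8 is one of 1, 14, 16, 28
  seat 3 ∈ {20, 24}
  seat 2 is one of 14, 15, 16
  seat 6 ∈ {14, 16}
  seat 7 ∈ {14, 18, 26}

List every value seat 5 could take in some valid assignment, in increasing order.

14, 16

seat 5 and seat 6 share exactly the 2 values {14, 16}; by pigeonhole those values go to them, so strike 14, 16 from seat 1, seat 2, seat 4, seat 7, seat 8.
seat 1 has just one choice, so seat 1 = 26. Remove 26 from seat 4, seat 7.
That leaves seat 2 = 15.
seat 4 has just one choice, so seat 4 = 20. Eliminate 20 elsewhere: seat 3.
seat 7's domain is down to {18}, so seat 7 = 18.
seat 3's domain is down to {24}, so seat 3 = 24.
No further eliminations apply; seat 5 can still be any of 14, 16.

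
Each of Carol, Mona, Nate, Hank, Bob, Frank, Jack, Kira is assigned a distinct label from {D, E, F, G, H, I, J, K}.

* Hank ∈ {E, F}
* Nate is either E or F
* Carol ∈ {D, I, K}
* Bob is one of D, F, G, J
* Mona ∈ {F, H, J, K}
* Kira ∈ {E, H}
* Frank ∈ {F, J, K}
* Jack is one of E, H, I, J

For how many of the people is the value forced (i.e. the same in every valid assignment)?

The 8 variables draw from only 8 values {D, E, F, G, H, I, J, K}, so each is used; only Bob can be G, hence Bob = G.
The 7 still-open variables draw from only 7 values {D, E, F, H, I, J, K}, so each is used; only Carol can be D, hence Carol = D.
The 6 still-open variables draw from only 6 values {E, F, H, I, J, K}, so each is used; only Jack can be I, hence Jack = I.
The 2 variables Nate and Hank are confined to {E, F}, which locks those values in; drop them from Mona, Frank, Kira.
Kira's domain is down to {H}, so Kira = H. Remove H from Mona.
Determined: Carol=D, Bob=G, Jack=I, Kira=H. The other people each still have more than one consistent value. That makes 4.

4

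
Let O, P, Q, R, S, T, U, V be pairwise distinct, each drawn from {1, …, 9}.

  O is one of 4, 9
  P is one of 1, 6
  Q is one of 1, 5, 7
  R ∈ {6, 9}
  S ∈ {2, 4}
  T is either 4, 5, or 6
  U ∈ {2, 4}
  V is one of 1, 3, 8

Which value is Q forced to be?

7

The 2 variables S and U are confined to {2, 4}, which locks those values in; drop them from O, T.
O must be 9 (only option left). Eliminate 9 elsewhere: R.
R's domain is down to {6}, so R = 6. So P, T can't be 6.
T must be 5 (only option left). Strike 5 from Q.
P must be 1 (only option left). So Q, V can't be 1.
So Q = 7.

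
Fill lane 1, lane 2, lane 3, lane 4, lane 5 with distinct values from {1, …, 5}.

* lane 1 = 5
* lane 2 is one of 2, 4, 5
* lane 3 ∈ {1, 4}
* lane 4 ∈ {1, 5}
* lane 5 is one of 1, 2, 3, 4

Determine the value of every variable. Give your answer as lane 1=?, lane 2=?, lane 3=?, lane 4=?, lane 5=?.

lane 1=5, lane 2=2, lane 3=4, lane 4=1, lane 5=3

lane 1's domain is down to {5}, so lane 1 = 5. Remove 5 from lane 2, lane 4.
lane 4 must be 1 (only option left). So lane 3, lane 5 can't be 1.
That leaves lane 3 = 4. Remove 4 from lane 2, lane 5.
That leaves lane 2 = 2. Eliminate 2 elsewhere: lane 5.
lane 5 has just one choice, so lane 5 = 3.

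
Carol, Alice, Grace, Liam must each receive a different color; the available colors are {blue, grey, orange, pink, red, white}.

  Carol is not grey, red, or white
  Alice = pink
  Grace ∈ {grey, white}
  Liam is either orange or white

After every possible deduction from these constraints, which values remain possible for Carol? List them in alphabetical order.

Alice's domain is down to {pink}, so Alice = pink. Remove pink from Carol.
No further eliminations apply; Carol can still be any of blue, orange.

blue, orange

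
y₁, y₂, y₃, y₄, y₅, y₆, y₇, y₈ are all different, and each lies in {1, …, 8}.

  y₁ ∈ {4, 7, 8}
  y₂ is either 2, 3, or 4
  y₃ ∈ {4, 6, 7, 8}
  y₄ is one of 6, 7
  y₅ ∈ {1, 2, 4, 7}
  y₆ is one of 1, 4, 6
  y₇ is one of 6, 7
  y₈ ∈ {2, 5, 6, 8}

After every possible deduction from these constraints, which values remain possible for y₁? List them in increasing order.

4, 8

The 8 variables together cover exactly {1, 2, 3, 4, 5, 6, 7, 8} — 8 values for 8 variables — and 3 appears only in y₂'s list, so y₂ = 3.
Among the 7 still-open variables, 5 fits only y₈ (and all 7 values in {1, 2, 4, 5, 6, 7, 8} must be used), so y₈ = 5.
The 6 still-open variables together cover exactly {1, 2, 4, 6, 7, 8} — 6 values for 6 variables — and 2 appears only in y₅'s list, so y₅ = 2.
The 5 still-open variables draw from only 5 values {1, 4, 6, 7, 8}, so each is used; only y₆ can be 1, hence y₆ = 1.
y₄ and y₇ between them cover only {6, 7} — a naked pair. Remove those values from y₁, y₃.
No further eliminations apply; y₁ can still be any of 4, 8.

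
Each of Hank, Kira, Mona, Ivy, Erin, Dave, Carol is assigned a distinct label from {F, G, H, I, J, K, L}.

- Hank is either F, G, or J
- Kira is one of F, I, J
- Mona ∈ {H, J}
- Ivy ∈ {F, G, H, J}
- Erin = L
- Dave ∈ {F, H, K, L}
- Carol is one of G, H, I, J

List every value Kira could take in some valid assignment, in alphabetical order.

F, I, J

Erin has just one choice, so Erin = L. Remove L from Dave.
Among the 6 still-open variables, K fits only Dave (and all 6 values in {F, G, H, I, J, K} must be used), so Dave = K.
No further eliminations apply; Kira can still be any of F, I, J.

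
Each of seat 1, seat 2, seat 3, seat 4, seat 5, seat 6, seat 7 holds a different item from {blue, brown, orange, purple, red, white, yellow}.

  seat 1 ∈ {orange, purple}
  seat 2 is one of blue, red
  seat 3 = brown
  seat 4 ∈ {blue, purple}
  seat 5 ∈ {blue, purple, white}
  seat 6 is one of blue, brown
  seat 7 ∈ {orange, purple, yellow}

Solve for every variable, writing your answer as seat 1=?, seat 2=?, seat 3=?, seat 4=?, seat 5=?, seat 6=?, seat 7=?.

seat 1=orange, seat 2=red, seat 3=brown, seat 4=purple, seat 5=white, seat 6=blue, seat 7=yellow

seat 3 must be brown (only option left). So seat 6 can't be brown.
seat 6's domain is down to {blue}, so seat 6 = blue. Eliminate blue elsewhere: seat 2, seat 4, seat 5.
That leaves seat 2 = red.
seat 4's domain is down to {purple}, so seat 4 = purple. So seat 1, seat 5, seat 7 can't be purple.
seat 5's domain is down to {white}, so seat 5 = white.
seat 1 must be orange (only option left). Remove orange from seat 7.
seat 7 must be yellow (only option left).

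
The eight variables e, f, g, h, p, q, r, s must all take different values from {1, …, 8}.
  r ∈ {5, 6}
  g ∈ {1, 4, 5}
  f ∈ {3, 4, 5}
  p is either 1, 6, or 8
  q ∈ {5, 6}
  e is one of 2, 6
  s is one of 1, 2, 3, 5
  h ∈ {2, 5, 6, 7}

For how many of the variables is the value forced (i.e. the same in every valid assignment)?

3

The 8 variables together cover exactly {1, 2, 3, 4, 5, 6, 7, 8} — 8 values for 8 variables — and 7 appears only in h's list, so h = 7.
The 7 still-open variables together cover exactly {1, 2, 3, 4, 5, 6, 8} — 7 values for 7 variables — and 8 appears only in p's list, so p = 8.
q and r between them cover only {5, 6} — a naked pair. Remove those values from e, f, g, s.
e must be 2 (only option left). Eliminate 2 elsewhere: s.
Determined: e=2, h=7, p=8. The other variables each still have more than one consistent value. That makes 3.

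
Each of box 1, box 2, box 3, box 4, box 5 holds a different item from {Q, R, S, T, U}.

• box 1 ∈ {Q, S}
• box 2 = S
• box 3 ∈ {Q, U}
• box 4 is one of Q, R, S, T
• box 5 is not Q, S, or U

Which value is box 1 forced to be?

Q

box 2's domain is down to {S}, so box 2 = S. Strike S from box 1, box 4.
So box 1 = Q.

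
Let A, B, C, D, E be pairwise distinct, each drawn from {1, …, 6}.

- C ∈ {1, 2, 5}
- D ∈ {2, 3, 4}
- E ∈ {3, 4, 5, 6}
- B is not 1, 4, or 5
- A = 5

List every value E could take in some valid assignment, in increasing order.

3, 4, 6

A's domain is down to {5}, so A = 5. So C, E can't be 5.
No further eliminations apply; E can still be any of 3, 4, 6.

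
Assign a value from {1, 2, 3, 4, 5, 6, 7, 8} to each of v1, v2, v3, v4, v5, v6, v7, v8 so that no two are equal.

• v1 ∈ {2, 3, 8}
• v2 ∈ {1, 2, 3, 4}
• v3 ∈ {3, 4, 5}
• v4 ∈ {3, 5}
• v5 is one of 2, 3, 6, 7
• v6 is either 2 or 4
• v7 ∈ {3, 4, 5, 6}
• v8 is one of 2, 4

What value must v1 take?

The 8 variables draw from only 8 values {1, 2, 3, 4, 5, 6, 7, 8}, so each is used; only v2 can be 1, hence v2 = 1.
The 7 still-open variables together cover exactly {2, 3, 4, 5, 6, 7, 8} — 7 values for 7 variables — and 7 appears only in v5's list, so v5 = 7.
The 6 still-open variables draw from only 6 values {2, 3, 4, 5, 6, 8}, so each is used; only v7 can be 6, hence v7 = 6.
The 5 still-open variables draw from only 5 values {2, 3, 4, 5, 8}, so each is used; only v1 can be 8, hence v1 = 8.

8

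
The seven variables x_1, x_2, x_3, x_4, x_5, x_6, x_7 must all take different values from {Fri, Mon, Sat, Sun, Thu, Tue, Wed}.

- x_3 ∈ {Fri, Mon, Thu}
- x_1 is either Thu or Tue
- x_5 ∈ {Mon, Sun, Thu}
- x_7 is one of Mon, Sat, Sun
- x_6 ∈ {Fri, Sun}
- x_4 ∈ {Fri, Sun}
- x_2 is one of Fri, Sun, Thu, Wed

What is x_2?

Wed

The 7 variables draw from only 7 values {Fri, Mon, Sat, Sun, Thu, Tue, Wed}, so each is used; only x_7 can be Sat, hence x_7 = Sat.
Among the 6 still-open variables, Tue fits only x_1 (and all 6 values in {Fri, Mon, Sun, Thu, Tue, Wed} must be used), so x_1 = Tue.
The 5 still-open variables draw from only 5 values {Fri, Mon, Sun, Thu, Wed}, so each is used; only x_2 can be Wed, hence x_2 = Wed.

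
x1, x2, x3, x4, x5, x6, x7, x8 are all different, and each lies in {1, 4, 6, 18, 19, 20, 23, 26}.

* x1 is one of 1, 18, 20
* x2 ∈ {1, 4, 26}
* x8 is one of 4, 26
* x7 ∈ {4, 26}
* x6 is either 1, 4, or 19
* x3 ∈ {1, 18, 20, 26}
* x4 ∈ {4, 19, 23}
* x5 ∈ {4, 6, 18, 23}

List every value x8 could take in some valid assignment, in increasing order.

4, 26

Among the 8 variables, 6 fits only x5 (and all 8 values in {1, 4, 6, 18, 19, 20, 23, 26} must be used), so x5 = 6.
Among the 7 still-open variables, 23 fits only x4 (and all 7 values in {1, 4, 18, 19, 20, 23, 26} must be used), so x4 = 23.
The 6 still-open variables draw from only 6 values {1, 4, 18, 19, 20, 26}, so each is used; only x6 can be 19, hence x6 = 19.
x7 and x8 between them cover only {4, 26} — a naked pair. Remove those values from x2, x3.
x2 has just one choice, so x2 = 1. Strike 1 from x1, x3.
No further eliminations apply; x8 can still be any of 4, 26.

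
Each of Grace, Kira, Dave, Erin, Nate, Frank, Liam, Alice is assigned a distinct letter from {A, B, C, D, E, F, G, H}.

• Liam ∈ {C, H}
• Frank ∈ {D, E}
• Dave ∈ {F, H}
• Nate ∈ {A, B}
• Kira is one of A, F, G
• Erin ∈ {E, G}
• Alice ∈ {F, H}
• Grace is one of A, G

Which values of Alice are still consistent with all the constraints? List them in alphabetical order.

The 8 variables draw from only 8 values {A, B, C, D, E, F, G, H}, so each is used; only Nate can be B, hence Nate = B.
Among the 7 still-open variables, C fits only Liam (and all 7 values in {A, C, D, E, F, G, H} must be used), so Liam = C.
The 6 still-open variables draw from only 6 values {A, D, E, F, G, H}, so each is used; only Frank can be D, hence Frank = D.
Among the 5 still-open variables, E fits only Erin (and all 5 values in {A, E, F, G, H} must be used), so Erin = E.
The 2 variables Dave and Alice are confined to {F, H}, which locks those values in; drop them from Kira.
No further eliminations apply; Alice can still be any of F, H.

F, H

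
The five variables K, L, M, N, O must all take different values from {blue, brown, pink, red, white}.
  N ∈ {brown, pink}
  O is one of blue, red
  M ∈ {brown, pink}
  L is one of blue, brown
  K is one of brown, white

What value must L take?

blue

Among the 5 variables, red fits only O (and all 5 values in {blue, brown, pink, red, white} must be used), so O = red.
The 4 still-open variables together cover exactly {blue, brown, pink, white} — 4 values for 4 variables — and blue appears only in L's list, so L = blue.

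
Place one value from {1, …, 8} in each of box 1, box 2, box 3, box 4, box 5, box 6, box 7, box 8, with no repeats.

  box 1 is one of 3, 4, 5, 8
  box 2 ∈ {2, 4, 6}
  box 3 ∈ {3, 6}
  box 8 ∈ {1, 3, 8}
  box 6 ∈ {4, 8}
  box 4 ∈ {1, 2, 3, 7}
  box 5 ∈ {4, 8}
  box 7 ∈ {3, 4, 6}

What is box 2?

The 8 variables together cover exactly {1, 2, 3, 4, 5, 6, 7, 8} — 8 values for 8 variables — and 5 appears only in box 1's list, so box 1 = 5.
The 7 still-open variables together cover exactly {1, 2, 3, 4, 6, 7, 8} — 7 values for 7 variables — and 7 appears only in box 4's list, so box 4 = 7.
The 6 still-open variables draw from only 6 values {1, 2, 3, 4, 6, 8}, so each is used; only box 8 can be 1, hence box 8 = 1.
The 5 still-open variables draw from only 5 values {2, 3, 4, 6, 8}, so each is used; only box 2 can be 2, hence box 2 = 2.

2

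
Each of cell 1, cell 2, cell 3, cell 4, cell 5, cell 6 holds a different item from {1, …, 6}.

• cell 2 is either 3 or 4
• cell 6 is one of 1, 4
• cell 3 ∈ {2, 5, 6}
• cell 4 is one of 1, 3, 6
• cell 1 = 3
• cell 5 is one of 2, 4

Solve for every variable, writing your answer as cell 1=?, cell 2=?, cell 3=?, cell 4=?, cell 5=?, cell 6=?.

cell 1's domain is down to {3}, so cell 1 = 3. Eliminate 3 elsewhere: cell 2, cell 4.
cell 2's domain is down to {4}, so cell 2 = 4. Strike 4 from cell 5, cell 6.
cell 5 has just one choice, so cell 5 = 2. Strike 2 from cell 3.
cell 6's domain is down to {1}, so cell 6 = 1. Strike 1 from cell 4.
cell 4 has just one choice, so cell 4 = 6. So cell 3 can't be 6.
cell 3 has just one choice, so cell 3 = 5.

cell 1=3, cell 2=4, cell 3=5, cell 4=6, cell 5=2, cell 6=1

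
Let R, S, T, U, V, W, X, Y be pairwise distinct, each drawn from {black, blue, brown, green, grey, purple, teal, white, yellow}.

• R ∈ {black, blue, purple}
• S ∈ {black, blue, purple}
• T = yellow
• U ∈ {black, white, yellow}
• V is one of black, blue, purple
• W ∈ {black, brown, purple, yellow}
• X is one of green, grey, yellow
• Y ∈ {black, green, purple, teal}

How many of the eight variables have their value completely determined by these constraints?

3

T must be yellow (only option left). Remove yellow from U, W, X.
R, S, V between them cover only {black, blue, purple} — a naked triple. Remove those values from U, W, Y.
U's domain is down to {white}, so U = white.
W must be brown (only option left).
Determined: T=yellow, U=white, W=brown. The other variables each still have more than one consistent value. That makes 3.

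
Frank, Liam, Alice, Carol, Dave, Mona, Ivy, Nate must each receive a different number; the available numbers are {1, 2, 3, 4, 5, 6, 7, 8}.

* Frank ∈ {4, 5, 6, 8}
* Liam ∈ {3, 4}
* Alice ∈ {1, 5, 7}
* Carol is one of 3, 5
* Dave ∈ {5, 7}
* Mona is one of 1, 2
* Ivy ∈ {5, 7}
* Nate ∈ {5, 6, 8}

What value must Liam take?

Among the 8 variables, 2 fits only Mona (and all 8 values in {1, 2, 3, 4, 5, 6, 7, 8} must be used), so Mona = 2.
Among the 7 still-open variables, 1 fits only Alice (and all 7 values in {1, 3, 4, 5, 6, 7, 8} must be used), so Alice = 1.
The 2 variables Dave and Ivy are confined to {5, 7}, which locks those values in; drop them from Frank, Carol, Nate.
That leaves Carol = 3. Eliminate 3 elsewhere: Liam.
So Liam = 4.

4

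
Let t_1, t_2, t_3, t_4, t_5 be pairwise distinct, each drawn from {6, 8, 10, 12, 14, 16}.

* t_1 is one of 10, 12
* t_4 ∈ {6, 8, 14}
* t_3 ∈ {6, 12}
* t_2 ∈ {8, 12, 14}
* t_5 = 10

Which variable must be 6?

t_3

t_5 must be 10 (only option left). Remove 10 from t_1.
t_1 must be 12 (only option left). So t_2, t_3 can't be 12.
So 6 goes to t_3.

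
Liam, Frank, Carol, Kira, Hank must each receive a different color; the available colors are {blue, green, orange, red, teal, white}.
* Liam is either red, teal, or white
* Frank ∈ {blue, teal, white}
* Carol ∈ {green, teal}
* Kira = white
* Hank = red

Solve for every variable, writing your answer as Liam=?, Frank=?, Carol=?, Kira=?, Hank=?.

Liam=teal, Frank=blue, Carol=green, Kira=white, Hank=red

Kira has just one choice, so Kira = white. Eliminate white elsewhere: Liam, Frank.
Hank must be red (only option left). Remove red from Liam.
That leaves Liam = teal. So Frank, Carol can't be teal.
Frank has just one choice, so Frank = blue.
Carol must be green (only option left).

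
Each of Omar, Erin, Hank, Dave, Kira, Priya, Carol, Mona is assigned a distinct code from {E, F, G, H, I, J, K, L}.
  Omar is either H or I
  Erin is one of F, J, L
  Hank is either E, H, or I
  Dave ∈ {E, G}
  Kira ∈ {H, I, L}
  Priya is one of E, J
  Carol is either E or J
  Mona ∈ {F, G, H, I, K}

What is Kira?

Among the 8 variables, K fits only Mona (and all 8 values in {E, F, G, H, I, J, K, L} must be used), so Mona = K.
The 7 still-open variables together cover exactly {E, F, G, H, I, J, L} — 7 values for 7 variables — and F appears only in Erin's list, so Erin = F.
The 6 still-open variables draw from only 6 values {E, G, H, I, J, L}, so each is used; only Dave can be G, hence Dave = G.
The 5 still-open variables draw from only 5 values {E, H, I, J, L}, so each is used; only Kira can be L, hence Kira = L.

L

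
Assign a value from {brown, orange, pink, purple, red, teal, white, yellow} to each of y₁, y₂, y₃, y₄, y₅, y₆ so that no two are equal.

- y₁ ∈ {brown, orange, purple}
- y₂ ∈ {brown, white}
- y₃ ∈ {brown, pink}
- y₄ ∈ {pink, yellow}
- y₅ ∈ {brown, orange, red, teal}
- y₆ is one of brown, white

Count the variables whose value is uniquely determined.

y₂ and y₆ between them cover only {brown, white} — a naked pair. Remove those values from y₁, y₃, y₅.
y₃ must be pink (only option left). Eliminate pink elsewhere: y₄.
y₄'s domain is down to {yellow}, so y₄ = yellow.
Determined: y₃=pink, y₄=yellow. The other variables each still have more than one consistent value. That makes 2.

2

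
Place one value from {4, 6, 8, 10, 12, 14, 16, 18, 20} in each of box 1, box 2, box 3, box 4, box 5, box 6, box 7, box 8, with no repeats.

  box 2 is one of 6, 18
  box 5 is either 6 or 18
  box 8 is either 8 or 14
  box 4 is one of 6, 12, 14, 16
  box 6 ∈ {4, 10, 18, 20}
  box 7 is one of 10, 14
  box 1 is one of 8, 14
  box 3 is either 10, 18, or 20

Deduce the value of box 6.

4

box 1 and box 8 between them cover only {8, 14} — a naked pair. Remove those values from box 4, box 7.
box 7 must be 10 (only option left). Strike 10 from box 3, box 6.
The 2 variables box 2 and box 5 are confined to {6, 18}, which locks those values in; drop them from box 3, box 4, box 6.
box 3 must be 20 (only option left). So box 6 can't be 20.
So box 6 = 4.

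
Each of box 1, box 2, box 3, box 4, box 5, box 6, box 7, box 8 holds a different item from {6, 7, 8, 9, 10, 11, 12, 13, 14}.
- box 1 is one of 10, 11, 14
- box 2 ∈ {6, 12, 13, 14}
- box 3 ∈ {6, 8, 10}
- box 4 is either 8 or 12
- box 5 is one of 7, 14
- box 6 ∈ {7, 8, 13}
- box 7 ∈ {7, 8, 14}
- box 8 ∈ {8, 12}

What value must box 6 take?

Among the 8 variables, 11 fits only box 1 (and all 8 values in {6, 7, 8, 10, 11, 12, 13, 14} must be used), so box 1 = 11.
The 7 still-open variables draw from only 7 values {6, 7, 8, 10, 12, 13, 14}, so each is used; only box 3 can be 10, hence box 3 = 10.
The 6 still-open variables together cover exactly {6, 7, 8, 12, 13, 14} — 6 values for 6 variables — and 6 appears only in box 2's list, so box 2 = 6.
The 5 still-open variables together cover exactly {7, 8, 12, 13, 14} — 5 values for 5 variables — and 13 appears only in box 6's list, so box 6 = 13.

13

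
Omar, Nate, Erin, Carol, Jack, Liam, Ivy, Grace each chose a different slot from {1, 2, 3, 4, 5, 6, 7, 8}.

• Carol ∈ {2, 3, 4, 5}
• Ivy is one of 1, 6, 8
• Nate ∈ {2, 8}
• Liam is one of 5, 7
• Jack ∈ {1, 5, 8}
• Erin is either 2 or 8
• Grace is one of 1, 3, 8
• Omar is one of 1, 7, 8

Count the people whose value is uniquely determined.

The 8 variables together cover exactly {1, 2, 3, 4, 5, 6, 7, 8} — 8 values for 8 variables — and 4 appears only in Carol's list, so Carol = 4.
The 7 still-open variables draw from only 7 values {1, 2, 3, 5, 6, 7, 8}, so each is used; only Grace can be 3, hence Grace = 3.
Among the 6 still-open variables, 6 fits only Ivy (and all 6 values in {1, 2, 5, 6, 7, 8} must be used), so Ivy = 6.
Nate and Erin share exactly the 2 values {2, 8}; by pigeonhole those values go to them, so strike 2, 8 from Omar, Jack.
Determined: Carol=4, Ivy=6, Grace=3. The other people each still have more than one consistent value. That makes 3.

3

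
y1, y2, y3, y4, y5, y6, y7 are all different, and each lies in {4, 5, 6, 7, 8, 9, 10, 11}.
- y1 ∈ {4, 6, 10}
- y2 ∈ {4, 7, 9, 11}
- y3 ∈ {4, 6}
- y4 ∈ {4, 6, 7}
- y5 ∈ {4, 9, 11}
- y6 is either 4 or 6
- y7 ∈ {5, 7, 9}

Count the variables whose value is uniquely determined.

3

Among the 7 variables, 5 fits only y7 (and all 7 values in {4, 5, 6, 7, 9, 10, 11} must be used), so y7 = 5.
The 6 still-open variables together cover exactly {4, 6, 7, 9, 10, 11} — 6 values for 6 variables — and 10 appears only in y1's list, so y1 = 10.
y3 and y6 between them cover only {4, 6} — a naked pair. Remove those values from y2, y4, y5.
That leaves y4 = 7. Strike 7 from y2.
Determined: y1=10, y4=7, y7=5. The other variables each still have more than one consistent value. That makes 3.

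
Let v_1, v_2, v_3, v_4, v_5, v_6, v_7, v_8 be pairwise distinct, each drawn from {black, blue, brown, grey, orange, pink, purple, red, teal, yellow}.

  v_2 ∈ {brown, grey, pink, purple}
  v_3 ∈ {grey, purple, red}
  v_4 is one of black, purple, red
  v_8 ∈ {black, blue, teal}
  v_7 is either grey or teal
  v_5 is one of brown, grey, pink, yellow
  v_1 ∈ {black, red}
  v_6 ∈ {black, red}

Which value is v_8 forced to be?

blue

v_1 and v_6 between them cover only {black, red} — a naked pair. Remove those values from v_3, v_4, v_8.
v_4 must be purple (only option left). Eliminate purple elsewhere: v_2, v_3.
v_3's domain is down to {grey}, so v_3 = grey. So v_2, v_5, v_7 can't be grey.
v_7 has just one choice, so v_7 = teal. Strike teal from v_8.
So v_8 = blue.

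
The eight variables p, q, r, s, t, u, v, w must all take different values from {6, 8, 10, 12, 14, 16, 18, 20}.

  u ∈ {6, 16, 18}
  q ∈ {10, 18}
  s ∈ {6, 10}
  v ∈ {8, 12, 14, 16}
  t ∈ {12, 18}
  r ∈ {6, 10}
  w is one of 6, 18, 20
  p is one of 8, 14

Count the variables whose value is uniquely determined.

4

Among the 8 variables, 20 fits only w (and all 8 values in {6, 8, 10, 12, 14, 16, 18, 20} must be used), so w = 20.
r and s share exactly the 2 values {6, 10}; by pigeonhole those values go to them, so strike 6, 10 from q, u.
That leaves q = 18. Remove 18 from t, u.
t's domain is down to {12}, so t = 12. Strike 12 from v.
u has just one choice, so u = 16. Strike 16 from v.
Determined: q=18, t=12, u=16, w=20. The other variables each still have more than one consistent value. That makes 4.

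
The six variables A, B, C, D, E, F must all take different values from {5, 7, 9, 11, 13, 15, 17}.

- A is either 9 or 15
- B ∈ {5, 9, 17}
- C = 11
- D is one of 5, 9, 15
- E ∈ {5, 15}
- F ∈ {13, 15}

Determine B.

C must be 11 (only option left).
The 5 still-open variables together cover exactly {5, 9, 13, 15, 17} — 5 values for 5 variables — and 13 appears only in F's list, so F = 13.
The 4 still-open variables draw from only 4 values {5, 9, 15, 17}, so each is used; only B can be 17, hence B = 17.

17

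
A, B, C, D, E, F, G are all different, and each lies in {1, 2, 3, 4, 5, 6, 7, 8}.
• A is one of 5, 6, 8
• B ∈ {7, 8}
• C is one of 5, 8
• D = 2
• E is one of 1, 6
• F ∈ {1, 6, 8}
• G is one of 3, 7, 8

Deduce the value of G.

3

D's domain is down to {2}, so D = 2.
The 6 still-open variables draw from only 6 values {1, 3, 5, 6, 7, 8}, so each is used; only G can be 3, hence G = 3.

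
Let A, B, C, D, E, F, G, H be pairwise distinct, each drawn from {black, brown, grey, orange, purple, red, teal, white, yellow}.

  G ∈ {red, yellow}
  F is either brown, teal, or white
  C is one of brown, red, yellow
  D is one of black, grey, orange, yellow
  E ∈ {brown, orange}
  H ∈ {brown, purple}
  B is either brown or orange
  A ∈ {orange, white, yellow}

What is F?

The 2 variables B and E are confined to {brown, orange}, which locks those values in; drop them from A, C, D, F, H.
H must be purple (only option left).
C and G between them cover only {red, yellow} — a naked pair. Remove those values from A, D.
A's domain is down to {white}, so A = white. Strike white from F.
So F = teal.

teal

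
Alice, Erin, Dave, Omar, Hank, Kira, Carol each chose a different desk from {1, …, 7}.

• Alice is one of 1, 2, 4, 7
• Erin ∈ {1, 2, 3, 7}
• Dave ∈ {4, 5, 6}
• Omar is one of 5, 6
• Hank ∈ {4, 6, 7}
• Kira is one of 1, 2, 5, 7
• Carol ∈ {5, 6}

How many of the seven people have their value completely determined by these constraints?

3

The 7 variables draw from only 7 values {1, 2, 3, 4, 5, 6, 7}, so each is used; only Erin can be 3, hence Erin = 3.
Omar and Carol share exactly the 2 values {5, 6}; by pigeonhole those values go to them, so strike 5, 6 from Dave, Hank, Kira.
Dave has just one choice, so Dave = 4. So Alice, Hank can't be 4.
Hank must be 7 (only option left). Remove 7 from Alice, Kira.
Determined: Erin=3, Dave=4, Hank=7. The other people each still have more than one consistent value. That makes 3.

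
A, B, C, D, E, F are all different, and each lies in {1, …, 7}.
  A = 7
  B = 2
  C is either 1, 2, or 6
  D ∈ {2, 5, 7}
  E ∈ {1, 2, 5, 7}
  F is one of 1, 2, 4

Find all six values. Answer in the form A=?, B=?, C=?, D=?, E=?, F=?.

A=7, B=2, C=6, D=5, E=1, F=4

A has just one choice, so A = 7. Remove 7 from D, E.
B has just one choice, so B = 2. So C, D, E, F can't be 2.
D must be 5 (only option left). Eliminate 5 elsewhere: E.
That leaves E = 1. Eliminate 1 elsewhere: C, F.
F must be 4 (only option left).
That leaves C = 6.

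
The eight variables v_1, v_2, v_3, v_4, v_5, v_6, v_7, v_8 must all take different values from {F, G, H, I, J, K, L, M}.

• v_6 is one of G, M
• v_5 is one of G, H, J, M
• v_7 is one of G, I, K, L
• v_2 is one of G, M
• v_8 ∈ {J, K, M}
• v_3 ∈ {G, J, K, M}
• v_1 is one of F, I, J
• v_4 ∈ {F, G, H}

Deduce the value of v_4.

F

The 8 variables together cover exactly {F, G, H, I, J, K, L, M} — 8 values for 8 variables — and L appears only in v_7's list, so v_7 = L.
The 7 still-open variables draw from only 7 values {F, G, H, I, J, K, M}, so each is used; only v_1 can be I, hence v_1 = I.
The 6 still-open variables together cover exactly {F, G, H, J, K, M} — 6 values for 6 variables — and F appears only in v_4's list, so v_4 = F.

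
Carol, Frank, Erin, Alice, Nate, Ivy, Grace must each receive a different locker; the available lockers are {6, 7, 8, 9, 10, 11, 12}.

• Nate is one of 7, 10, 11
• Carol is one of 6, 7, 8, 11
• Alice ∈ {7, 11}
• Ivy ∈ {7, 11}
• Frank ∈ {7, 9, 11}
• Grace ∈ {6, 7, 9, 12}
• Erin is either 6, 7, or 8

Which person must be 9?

Frank

The 7 variables draw from only 7 values {6, 7, 8, 9, 10, 11, 12}, so each is used; only Nate can be 10, hence Nate = 10.
Among the 6 still-open variables, 12 fits only Grace (and all 6 values in {6, 7, 8, 9, 11, 12} must be used), so Grace = 12.
The 5 still-open variables together cover exactly {6, 7, 8, 9, 11} — 5 values for 5 variables — and 9 appears only in Frank's list, so Frank = 9.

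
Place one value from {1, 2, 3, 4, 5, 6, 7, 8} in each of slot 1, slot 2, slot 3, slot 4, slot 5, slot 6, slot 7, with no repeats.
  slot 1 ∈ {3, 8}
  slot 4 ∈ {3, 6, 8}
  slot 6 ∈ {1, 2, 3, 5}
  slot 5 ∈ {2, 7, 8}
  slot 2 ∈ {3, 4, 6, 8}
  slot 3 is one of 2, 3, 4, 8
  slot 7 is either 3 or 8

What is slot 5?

7

slot 1 and slot 7 between them cover only {3, 8} — a naked pair. Remove those values from slot 2, slot 3, slot 4, slot 5, slot 6.
That leaves slot 4 = 6. So slot 2 can't be 6.
slot 2 has just one choice, so slot 2 = 4. So slot 3 can't be 4.
That leaves slot 3 = 2. Remove 2 from slot 5, slot 6.
So slot 5 = 7.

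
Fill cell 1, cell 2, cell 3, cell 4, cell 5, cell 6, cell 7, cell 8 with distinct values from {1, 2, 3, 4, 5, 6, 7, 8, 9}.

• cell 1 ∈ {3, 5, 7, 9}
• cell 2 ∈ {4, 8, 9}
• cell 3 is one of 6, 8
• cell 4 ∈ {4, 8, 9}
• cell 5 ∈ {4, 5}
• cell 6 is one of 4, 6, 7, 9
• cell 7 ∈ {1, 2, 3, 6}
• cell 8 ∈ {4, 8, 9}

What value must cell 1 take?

3

cell 2, cell 4, cell 8 share exactly the 3 values {4, 8, 9}; by pigeonhole those values go to them, so strike 4, 8, 9 from cell 1, cell 3, cell 5, cell 6.
cell 3's domain is down to {6}, so cell 3 = 6. Eliminate 6 elsewhere: cell 6, cell 7.
cell 5's domain is down to {5}, so cell 5 = 5. Strike 5 from cell 1.
cell 6 has just one choice, so cell 6 = 7. Remove 7 from cell 1.
So cell 1 = 3.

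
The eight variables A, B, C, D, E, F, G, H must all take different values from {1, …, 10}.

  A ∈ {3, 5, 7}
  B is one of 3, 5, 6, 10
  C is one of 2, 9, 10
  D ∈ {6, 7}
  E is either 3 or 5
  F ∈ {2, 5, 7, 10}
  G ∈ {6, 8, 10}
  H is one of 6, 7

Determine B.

10

The 8 variables together cover exactly {2, 3, 5, 6, 7, 8, 9, 10} — 8 values for 8 variables — and 8 appears only in G's list, so G = 8.
The 7 still-open variables draw from only 7 values {2, 3, 5, 6, 7, 9, 10}, so each is used; only C can be 9, hence C = 9.
The 6 still-open variables together cover exactly {2, 3, 5, 6, 7, 10} — 6 values for 6 variables — and 2 appears only in F's list, so F = 2.
The 5 still-open variables together cover exactly {3, 5, 6, 7, 10} — 5 values for 5 variables — and 10 appears only in B's list, so B = 10.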